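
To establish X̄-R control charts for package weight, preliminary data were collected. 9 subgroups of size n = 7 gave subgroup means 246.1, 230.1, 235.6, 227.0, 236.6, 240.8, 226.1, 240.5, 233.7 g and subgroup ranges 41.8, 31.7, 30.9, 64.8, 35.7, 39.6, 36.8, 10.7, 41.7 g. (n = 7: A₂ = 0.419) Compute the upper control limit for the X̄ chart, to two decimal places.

X̄̄ = (246.1 + 230.1 + 235.6 + 227.0 + 236.6 + 240.8 + 226.1 + 240.5 + 233.7) / 9 = 2116.5000 / 9 = 235.1667
R̄ = (41.8 + 31.7 + 30.9 + 64.8 + 35.7 + 39.6 + 36.8 + 10.7 + 41.7) / 9 = 333.7000 / 9 = 37.0778
UCL = X̄̄ + A₂·R̄ = 235.1667 + 0.419 × 37.0778 = 250.7023

250.70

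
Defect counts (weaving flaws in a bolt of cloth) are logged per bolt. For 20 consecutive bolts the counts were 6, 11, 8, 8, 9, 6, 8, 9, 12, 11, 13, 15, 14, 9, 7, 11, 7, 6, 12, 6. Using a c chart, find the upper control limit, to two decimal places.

18.60

c̄ = (6 + 11 + 8 + 8 + 9 + 6 + 8 + 9 + 12 + 11 + 13 + 15 + 14 + 9 + 7 + 11 + 7 + 6 + 12 + 6) / 20 = 188 / 20 = 9.4000
UCL = c̄ + 3√c̄ = 9.4000 + 3 × √9.4000 = 9.4000 + 3 × 3.0659 = 18.5978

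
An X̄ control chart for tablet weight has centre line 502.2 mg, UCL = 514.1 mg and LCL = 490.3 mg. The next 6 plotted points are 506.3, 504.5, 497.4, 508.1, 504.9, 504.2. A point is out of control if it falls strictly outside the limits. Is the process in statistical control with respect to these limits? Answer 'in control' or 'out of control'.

in control

All 6 points lie within [490.3, 514.1].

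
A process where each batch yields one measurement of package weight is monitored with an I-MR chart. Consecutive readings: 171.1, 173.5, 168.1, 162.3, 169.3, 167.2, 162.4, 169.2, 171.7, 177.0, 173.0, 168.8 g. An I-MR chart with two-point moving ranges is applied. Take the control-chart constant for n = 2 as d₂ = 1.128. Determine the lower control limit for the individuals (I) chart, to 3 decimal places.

X̄ = (171.1 + 173.5 + 168.1 + 162.3 + 169.3 + 167.2 + 162.4 + 169.2 + 171.7 + 177.0 + 173.0 + 168.8) / 12 = 169.4667
Moving ranges: 2.4, 5.4, 5.8, 7.0, 2.1, 4.8, 6.8, 2.5, 5.3, 4.0, 4.2; M̄R̄ = 50.3000 / 11 = 4.5727
LCL = X̄ − 3·M̄R̄/d₂ = 169.4667 − 3 × 4.5727 / 1.128 = 157.3052

157.305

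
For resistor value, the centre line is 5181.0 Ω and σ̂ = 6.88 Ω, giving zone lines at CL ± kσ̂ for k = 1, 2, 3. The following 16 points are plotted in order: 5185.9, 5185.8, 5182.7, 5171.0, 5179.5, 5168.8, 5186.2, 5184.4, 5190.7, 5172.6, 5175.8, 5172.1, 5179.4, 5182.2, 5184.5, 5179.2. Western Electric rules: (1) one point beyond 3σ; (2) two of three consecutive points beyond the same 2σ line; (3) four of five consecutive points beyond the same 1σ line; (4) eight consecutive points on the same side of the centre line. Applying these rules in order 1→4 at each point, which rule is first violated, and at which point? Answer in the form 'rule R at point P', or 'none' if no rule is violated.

Zone of each point (C = within 1σ̂, B = 1σ̂–2σ̂, A = 2σ̂–3σ̂, * = beyond 3σ̂; sign = side of CL): 1:+C, 2:+C, 3:+C, 4:-B, 5:-C, 6:-B, 7:+C, 8:+C, 9:+B, 10:-B, 11:-C, 12:-B, 13:-C, 14:+C, 15:+C, 16:-C
No rule fires across all 16 points.

none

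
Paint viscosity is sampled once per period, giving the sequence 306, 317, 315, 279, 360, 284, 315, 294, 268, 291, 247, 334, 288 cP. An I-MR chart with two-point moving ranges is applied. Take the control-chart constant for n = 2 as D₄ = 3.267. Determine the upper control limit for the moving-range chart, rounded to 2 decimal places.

131.77

Moving ranges: 11, 2, 36, 81, 76, 31, 21, 26, 23, 44, 87, 46; M̄R̄ = 484.0000 / 12 = 40.3333
UCL_MR = D₄·M̄R̄ = 3.267 × 40.3333 = 131.7690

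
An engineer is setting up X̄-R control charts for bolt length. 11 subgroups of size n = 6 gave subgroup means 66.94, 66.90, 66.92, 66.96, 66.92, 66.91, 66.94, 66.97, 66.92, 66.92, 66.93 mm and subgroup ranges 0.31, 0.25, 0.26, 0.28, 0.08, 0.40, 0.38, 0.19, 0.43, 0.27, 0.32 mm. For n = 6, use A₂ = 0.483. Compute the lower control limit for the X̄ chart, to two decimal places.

X̄̄ = (66.94 + 66.90 + 66.92 + 66.96 + 66.92 + 66.91 + 66.94 + 66.97 + 66.92 + 66.92 + 66.93) / 11 = 736.2300 / 11 = 66.9300
R̄ = (0.31 + 0.25 + 0.26 + 0.28 + 0.08 + 0.40 + 0.38 + 0.19 + 0.43 + 0.27 + 0.32) / 11 = 3.1700 / 11 = 0.2882
LCL = X̄̄ − A₂·R̄ = 66.9300 − 0.483 × 0.2882 = 66.7908

66.79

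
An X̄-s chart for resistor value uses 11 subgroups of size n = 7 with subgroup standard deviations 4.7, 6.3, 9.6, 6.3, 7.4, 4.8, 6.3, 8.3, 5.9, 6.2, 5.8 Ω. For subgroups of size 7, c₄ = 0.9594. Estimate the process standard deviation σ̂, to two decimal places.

6.78

s̄ = (4.7 + 6.3 + 9.6 + 6.3 + 7.4 + 4.8 + 6.3 + 8.3 + 5.9 + 6.2 + 5.8) / 11 = 6.5091
σ̂ = s̄ / c₄ = 6.5091 / 0.9594 = 6.7845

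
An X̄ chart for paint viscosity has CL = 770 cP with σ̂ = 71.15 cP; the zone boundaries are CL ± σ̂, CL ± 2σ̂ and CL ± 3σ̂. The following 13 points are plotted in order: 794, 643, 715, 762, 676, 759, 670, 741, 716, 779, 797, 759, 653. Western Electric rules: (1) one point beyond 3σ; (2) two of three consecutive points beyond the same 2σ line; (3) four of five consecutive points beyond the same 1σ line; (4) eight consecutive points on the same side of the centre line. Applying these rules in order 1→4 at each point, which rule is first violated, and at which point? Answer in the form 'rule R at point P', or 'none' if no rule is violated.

rule 4 at point 9

Zone of each point (C = within 1σ̂, B = 1σ̂–2σ̂, A = 2σ̂–3σ̂, * = beyond 3σ̂; sign = side of CL): 1:+C, 2:-B, 3:-C, 4:-C, 5:-B, 6:-C, 7:-B, 8:-C, 9:-C, 10:+C, 11:+C, 12:-C, 13:-B
Rule 4 (eight consecutive points on the same side of the centre line) is satisfied at point 9.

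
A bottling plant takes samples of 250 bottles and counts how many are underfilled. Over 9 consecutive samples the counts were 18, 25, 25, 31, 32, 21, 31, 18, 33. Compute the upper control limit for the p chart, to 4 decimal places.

0.1619

p̄ = Σdᵢ / (k·n) = 234 / (9 × 250) = 0.10400
UCL = p̄ + 3·√(p̄(1−p̄)/n) = 0.10400 + 3 × √(0.10400×0.89600/250) = 0.10400 + 3 × 0.01931 = 0.16192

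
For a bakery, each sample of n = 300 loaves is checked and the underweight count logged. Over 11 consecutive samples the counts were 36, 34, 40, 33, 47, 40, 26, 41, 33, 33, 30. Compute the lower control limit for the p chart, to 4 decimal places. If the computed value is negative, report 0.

p̄ = Σdᵢ / (k·n) = 393 / (11 × 300) = 0.11909
LCL = p̄ − 3·√(p̄(1−p̄)/n) = 0.11909 − 3 × 0.01870 = 0.06299

0.0630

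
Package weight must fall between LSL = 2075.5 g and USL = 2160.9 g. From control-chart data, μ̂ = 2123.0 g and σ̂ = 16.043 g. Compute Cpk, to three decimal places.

0.787

Cpu = (USL − μ̂) / (3σ̂) = (2160.9 − 2123.0) / (3 × 16.043) = 0.7875; Cpl = (μ̂ − LSL) / (3σ̂) = (2123.0 − 2075.5) / (3 × 16.043) = 0.9869; Cpk = min(Cpu, Cpl) = 0.7875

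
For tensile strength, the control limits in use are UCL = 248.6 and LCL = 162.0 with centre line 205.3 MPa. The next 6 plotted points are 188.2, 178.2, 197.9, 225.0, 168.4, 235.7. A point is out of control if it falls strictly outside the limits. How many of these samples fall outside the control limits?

All 6 points lie within [162.0, 248.6].

0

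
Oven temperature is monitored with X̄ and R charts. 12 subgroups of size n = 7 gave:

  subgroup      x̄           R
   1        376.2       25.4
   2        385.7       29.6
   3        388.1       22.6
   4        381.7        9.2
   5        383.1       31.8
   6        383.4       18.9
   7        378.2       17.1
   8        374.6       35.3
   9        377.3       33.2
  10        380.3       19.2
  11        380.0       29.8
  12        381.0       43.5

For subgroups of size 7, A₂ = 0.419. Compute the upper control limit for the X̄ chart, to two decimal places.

391.82

X̄̄ = (376.2 + 385.7 + 388.1 + 381.7 + 383.1 + 383.4 + 378.2 + 374.6 + 377.3 + 380.3 + 380.0 + 381.0) / 12 = 4569.6000 / 12 = 380.8000
R̄ = (25.4 + 29.6 + 22.6 + 9.2 + 31.8 + 18.9 + 17.1 + 35.3 + 33.2 + 19.2 + 29.8 + 43.5) / 12 = 315.6000 / 12 = 26.3000
UCL = X̄̄ + A₂·R̄ = 380.8000 + 0.419 × 26.3000 = 391.8197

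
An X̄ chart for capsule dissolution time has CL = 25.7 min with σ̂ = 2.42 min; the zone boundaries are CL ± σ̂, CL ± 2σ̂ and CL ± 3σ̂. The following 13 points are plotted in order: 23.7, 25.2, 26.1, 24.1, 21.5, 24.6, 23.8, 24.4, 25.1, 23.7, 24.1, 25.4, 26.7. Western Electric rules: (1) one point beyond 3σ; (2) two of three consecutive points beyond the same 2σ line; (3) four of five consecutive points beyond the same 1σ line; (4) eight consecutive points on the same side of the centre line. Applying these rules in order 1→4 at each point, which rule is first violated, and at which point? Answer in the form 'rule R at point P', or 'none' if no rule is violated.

Zone of each point (C = within 1σ̂, B = 1σ̂–2σ̂, A = 2σ̂–3σ̂, * = beyond 3σ̂; sign = side of CL): 1:-C, 2:-C, 3:+C, 4:-C, 5:-B, 6:-C, 7:-C, 8:-C, 9:-C, 10:-C, 11:-C, 12:-C, 13:+C
Rule 4 (eight consecutive points on the same side of the centre line) is satisfied at point 11.

rule 4 at point 11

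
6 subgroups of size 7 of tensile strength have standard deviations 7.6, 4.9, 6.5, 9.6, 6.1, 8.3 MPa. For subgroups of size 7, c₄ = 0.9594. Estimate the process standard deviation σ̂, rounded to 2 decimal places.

7.47

s̄ = (7.6 + 4.9 + 6.5 + 9.6 + 6.1 + 8.3) / 6 = 7.1667
σ̂ = s̄ / c₄ = 7.1667 / 0.9594 = 7.4699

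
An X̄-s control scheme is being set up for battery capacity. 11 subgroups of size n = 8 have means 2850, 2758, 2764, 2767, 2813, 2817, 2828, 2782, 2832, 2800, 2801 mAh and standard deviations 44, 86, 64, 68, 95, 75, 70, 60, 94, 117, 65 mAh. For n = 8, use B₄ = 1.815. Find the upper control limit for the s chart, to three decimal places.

s̄ = (44 + 86 + 64 + 68 + 95 + 75 + 70 + 60 + 94 + 117 + 65) / 11 = 76.1818
UCL_s = B₄·s̄ = 1.815 × 76.1818 = 138.2700

138.270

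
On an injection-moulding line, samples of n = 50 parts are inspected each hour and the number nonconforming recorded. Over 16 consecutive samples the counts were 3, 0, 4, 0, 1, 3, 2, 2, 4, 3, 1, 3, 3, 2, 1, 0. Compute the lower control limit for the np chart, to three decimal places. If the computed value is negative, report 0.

0.000

p̄ = Σdᵢ / (k·n) = 32 / (16 × 50) = 0.04000
LCL = np̄ − 3·√(np̄(1−p̄)) = 2.0000 − 3 × 1.3856 = -2.1569 → 0 (negative, so LCL = 0)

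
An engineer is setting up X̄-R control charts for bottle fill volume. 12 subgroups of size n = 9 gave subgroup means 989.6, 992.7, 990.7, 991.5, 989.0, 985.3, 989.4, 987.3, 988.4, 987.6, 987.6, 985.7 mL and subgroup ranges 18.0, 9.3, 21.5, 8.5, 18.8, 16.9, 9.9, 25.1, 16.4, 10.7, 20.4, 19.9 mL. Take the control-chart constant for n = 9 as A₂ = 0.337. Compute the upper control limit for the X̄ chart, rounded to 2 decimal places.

X̄̄ = (989.6 + 992.7 + 990.7 + 991.5 + 989.0 + 985.3 + 989.4 + 987.3 + 988.4 + 987.6 + 987.6 + 985.7) / 12 = 11864.8000 / 12 = 988.7333
R̄ = (18.0 + 9.3 + 21.5 + 8.5 + 18.8 + 16.9 + 9.9 + 25.1 + 16.4 + 10.7 + 20.4 + 19.9) / 12 = 195.4000 / 12 = 16.2833
UCL = X̄̄ + A₂·R̄ = 988.7333 + 0.337 × 16.2833 = 994.2208

994.22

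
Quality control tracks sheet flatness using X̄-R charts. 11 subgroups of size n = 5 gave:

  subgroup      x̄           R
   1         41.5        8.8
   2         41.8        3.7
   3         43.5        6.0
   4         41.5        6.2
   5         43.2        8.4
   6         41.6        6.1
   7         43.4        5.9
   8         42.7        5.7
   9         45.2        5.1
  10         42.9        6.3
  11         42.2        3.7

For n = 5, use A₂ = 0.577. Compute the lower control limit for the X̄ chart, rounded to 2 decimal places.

39.23

X̄̄ = (41.5 + 41.8 + 43.5 + 41.5 + 43.2 + 41.6 + 43.4 + 42.7 + 45.2 + 42.9 + 42.2) / 11 = 469.5000 / 11 = 42.6818
R̄ = (8.8 + 3.7 + 6.0 + 6.2 + 8.4 + 6.1 + 5.9 + 5.7 + 5.1 + 6.3 + 3.7) / 11 = 65.9000 / 11 = 5.9909
LCL = X̄̄ − A₂·R̄ = 42.6818 − 0.577 × 5.9909 = 39.2251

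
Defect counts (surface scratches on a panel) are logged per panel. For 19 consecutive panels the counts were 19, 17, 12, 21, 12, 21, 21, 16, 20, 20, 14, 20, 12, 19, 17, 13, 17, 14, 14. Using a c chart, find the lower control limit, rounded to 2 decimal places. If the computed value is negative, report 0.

c̄ = (19 + 17 + 12 + 21 + 12 + 21 + 21 + 16 + 20 + 20 + 14 + 20 + 12 + 19 + 17 + 13 + 17 + 14 + 14) / 19 = 319 / 19 = 16.7895
LCL = c̄ − 3√c̄ = 16.7895 − 3 × 4.0975 = 4.4970

4.50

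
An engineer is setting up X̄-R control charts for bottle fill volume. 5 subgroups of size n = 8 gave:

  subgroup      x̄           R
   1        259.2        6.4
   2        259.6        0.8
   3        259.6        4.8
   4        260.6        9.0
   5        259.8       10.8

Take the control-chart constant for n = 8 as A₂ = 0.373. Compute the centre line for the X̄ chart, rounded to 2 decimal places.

X̄̄ = (259.2 + 259.6 + 259.6 + 260.6 + 259.8) / 5 = 1298.8000 / 5 = 259.7600
CL = X̄̄ = 259.7600

259.76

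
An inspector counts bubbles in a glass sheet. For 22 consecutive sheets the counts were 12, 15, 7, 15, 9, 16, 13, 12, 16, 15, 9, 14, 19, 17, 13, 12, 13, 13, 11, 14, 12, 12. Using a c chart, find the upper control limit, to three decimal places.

c̄ = (12 + 15 + 7 + 15 + 9 + 16 + 13 + 12 + 16 + 15 + 9 + 14 + 19 + 17 + 13 + 12 + 13 + 13 + 11 + 14 + 12 + 12) / 22 = 289 / 22 = 13.1364
UCL = c̄ + 3√c̄ = 13.1364 + 3 × √13.1364 = 13.1364 + 3 × 3.6244 = 24.0096

24.010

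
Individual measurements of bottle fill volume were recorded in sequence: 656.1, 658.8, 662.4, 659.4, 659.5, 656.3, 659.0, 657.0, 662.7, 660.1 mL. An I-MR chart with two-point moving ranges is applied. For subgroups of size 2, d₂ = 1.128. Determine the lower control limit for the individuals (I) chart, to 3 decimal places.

651.565

X̄ = (656.1 + 658.8 + 662.4 + 659.4 + 659.5 + 656.3 + 659.0 + 657.0 + 662.7 + 660.1) / 10 = 659.1300
Moving ranges: 2.7, 3.6, 3.0, 0.1, 3.2, 2.7, 2.0, 5.7, 2.6; M̄R̄ = 25.6000 / 9 = 2.8444
LCL = X̄ − 3·M̄R̄/d₂ = 659.1300 − 3 × 2.8444 / 1.128 = 651.5650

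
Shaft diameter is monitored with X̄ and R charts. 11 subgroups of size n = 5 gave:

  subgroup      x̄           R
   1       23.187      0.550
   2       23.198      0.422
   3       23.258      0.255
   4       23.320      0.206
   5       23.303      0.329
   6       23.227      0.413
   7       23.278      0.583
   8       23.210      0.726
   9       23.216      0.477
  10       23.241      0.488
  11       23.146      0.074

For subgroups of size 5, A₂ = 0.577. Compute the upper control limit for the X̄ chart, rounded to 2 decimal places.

23.47

X̄̄ = (23.187 + 23.198 + 23.258 + 23.320 + 23.303 + 23.227 + 23.278 + 23.210 + 23.216 + 23.241 + 23.146) / 11 = 255.5840 / 11 = 23.2349
R̄ = (0.550 + 0.422 + 0.255 + 0.206 + 0.329 + 0.413 + 0.583 + 0.726 + 0.477 + 0.488 + 0.074) / 11 = 4.5230 / 11 = 0.4112
UCL = X̄̄ + A₂·R̄ = 23.2349 + 0.577 × 0.4112 = 23.4722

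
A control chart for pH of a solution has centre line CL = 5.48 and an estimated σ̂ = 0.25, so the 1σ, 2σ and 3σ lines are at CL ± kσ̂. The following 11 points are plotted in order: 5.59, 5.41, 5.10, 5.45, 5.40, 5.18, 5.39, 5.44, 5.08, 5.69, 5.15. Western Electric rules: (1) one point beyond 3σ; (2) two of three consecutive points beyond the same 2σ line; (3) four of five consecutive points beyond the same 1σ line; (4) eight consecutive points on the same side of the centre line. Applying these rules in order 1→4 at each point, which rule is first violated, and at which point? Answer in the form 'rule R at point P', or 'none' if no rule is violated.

Zone of each point (C = within 1σ̂, B = 1σ̂–2σ̂, A = 2σ̂–3σ̂, * = beyond 3σ̂; sign = side of CL): 1:+C, 2:-C, 3:-B, 4:-C, 5:-C, 6:-B, 7:-C, 8:-C, 9:-B, 10:+C, 11:-B
Rule 4 (eight consecutive points on the same side of the centre line) is satisfied at point 9.

rule 4 at point 9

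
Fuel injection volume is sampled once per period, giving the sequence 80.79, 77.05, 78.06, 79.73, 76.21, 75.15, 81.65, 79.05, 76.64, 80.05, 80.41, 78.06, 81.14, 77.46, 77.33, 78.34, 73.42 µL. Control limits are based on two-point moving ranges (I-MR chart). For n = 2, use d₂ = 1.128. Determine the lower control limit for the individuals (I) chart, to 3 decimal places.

71.377

X̄ = (80.79 + 77.05 + 78.06 + 79.73 + 76.21 + 75.15 + 81.65 + 79.05 + 76.64 + 80.05 + 80.41 + 78.06 + 81.14 + 77.46 + 77.33 + 78.34 + 73.42) / 17 = 78.2671
Moving ranges: 3.74, 1.01, 1.67, 3.52, 1.06, 6.50, 2.60, 2.41, 3.41, 0.36, 2.35, 3.08, 3.68, 0.13, 1.01, 4.92; M̄R̄ = 41.4500 / 16 = 2.5906
LCL = X̄ − 3·M̄R̄/d₂ = 78.2671 − 3 × 2.5906 / 1.128 = 71.3771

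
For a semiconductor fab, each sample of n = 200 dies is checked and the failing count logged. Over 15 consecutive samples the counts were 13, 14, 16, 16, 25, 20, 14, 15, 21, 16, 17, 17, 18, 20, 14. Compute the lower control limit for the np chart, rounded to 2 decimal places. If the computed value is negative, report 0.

p̄ = Σdᵢ / (k·n) = 256 / (15 × 200) = 0.08533
LCL = np̄ − 3·√(np̄(1−p̄)) = 17.0667 − 3 × 3.9510 = 5.2137

5.21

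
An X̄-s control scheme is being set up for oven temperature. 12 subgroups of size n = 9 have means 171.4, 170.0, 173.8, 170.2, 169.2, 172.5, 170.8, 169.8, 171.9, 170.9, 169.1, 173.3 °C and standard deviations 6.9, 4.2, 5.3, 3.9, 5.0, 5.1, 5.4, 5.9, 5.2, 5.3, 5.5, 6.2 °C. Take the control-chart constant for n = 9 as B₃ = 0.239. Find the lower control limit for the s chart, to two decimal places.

s̄ = (6.9 + 4.2 + 5.3 + 3.9 + 5.0 + 5.1 + 5.4 + 5.9 + 5.2 + 5.3 + 5.5 + 6.2) / 12 = 5.3250
LCL_s = B₃·s̄ = 0.239 × 5.3250 = 1.2727

1.27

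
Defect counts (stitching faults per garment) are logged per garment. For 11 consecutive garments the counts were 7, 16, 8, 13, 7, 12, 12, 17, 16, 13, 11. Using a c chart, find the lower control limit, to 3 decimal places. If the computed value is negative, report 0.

1.608

c̄ = (7 + 16 + 8 + 13 + 7 + 12 + 12 + 17 + 16 + 13 + 11) / 11 = 132 / 11 = 12.0000
LCL = c̄ − 3√c̄ = 12.0000 − 3 × 3.4641 = 1.6077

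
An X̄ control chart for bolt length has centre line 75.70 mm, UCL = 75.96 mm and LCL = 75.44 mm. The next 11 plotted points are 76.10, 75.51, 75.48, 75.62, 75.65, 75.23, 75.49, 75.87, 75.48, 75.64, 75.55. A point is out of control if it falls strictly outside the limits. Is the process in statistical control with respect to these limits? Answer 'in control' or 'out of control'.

out of control

Compare each point to [75.44, 75.96]: sample 1 = 76.10 > UCL; sample 6 = 75.23 < LCL.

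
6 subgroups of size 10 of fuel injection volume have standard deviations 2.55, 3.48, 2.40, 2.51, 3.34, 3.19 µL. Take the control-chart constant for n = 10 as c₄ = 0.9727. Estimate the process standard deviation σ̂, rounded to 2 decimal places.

s̄ = (2.55 + 3.48 + 2.40 + 2.51 + 3.34 + 3.19) / 6 = 2.9117
σ̂ = s̄ / c₄ = 2.9117 / 0.9727 = 2.9934

2.99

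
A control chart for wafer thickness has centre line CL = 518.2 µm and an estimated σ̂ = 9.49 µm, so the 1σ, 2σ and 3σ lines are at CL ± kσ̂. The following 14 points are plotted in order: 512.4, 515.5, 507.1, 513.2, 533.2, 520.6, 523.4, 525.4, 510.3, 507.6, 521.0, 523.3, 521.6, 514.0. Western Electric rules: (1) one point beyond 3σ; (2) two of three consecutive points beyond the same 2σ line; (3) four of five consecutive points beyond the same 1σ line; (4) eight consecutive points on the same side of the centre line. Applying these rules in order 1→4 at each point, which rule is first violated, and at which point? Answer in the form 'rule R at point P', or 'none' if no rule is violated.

Zone of each point (C = within 1σ̂, B = 1σ̂–2σ̂, A = 2σ̂–3σ̂, * = beyond 3σ̂; sign = side of CL): 1:-C, 2:-C, 3:-B, 4:-C, 5:+B, 6:+C, 7:+C, 8:+C, 9:-C, 10:-B, 11:+C, 12:+C, 13:+C, 14:-C
No rule fires across all 14 points.

none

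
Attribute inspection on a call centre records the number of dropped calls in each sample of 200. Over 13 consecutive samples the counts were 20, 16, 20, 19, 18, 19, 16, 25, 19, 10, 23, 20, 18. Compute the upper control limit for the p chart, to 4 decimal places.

p̄ = Σdᵢ / (k·n) = 243 / (13 × 200) = 0.09346
UCL = p̄ + 3·√(p̄(1−p̄)/n) = 0.09346 + 3 × √(0.09346×0.90654/200) = 0.09346 + 3 × 0.02058 = 0.15521

0.1552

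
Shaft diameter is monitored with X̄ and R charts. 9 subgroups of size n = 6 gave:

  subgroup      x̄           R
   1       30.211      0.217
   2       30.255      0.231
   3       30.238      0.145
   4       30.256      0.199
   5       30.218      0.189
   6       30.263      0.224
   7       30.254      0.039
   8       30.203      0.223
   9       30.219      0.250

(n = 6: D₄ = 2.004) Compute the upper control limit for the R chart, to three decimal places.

R̄ = (0.217 + 0.231 + 0.145 + 0.199 + 0.189 + 0.224 + 0.039 + 0.223 + 0.250) / 9 = 1.7170 / 9 = 0.1908
UCL_R = D₄·R̄ = 2.004 × 0.1908 = 0.3823

0.382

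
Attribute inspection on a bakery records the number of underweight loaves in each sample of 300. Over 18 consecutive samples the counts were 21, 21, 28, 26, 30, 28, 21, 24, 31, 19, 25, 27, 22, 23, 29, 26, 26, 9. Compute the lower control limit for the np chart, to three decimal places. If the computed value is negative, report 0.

p̄ = Σdᵢ / (k·n) = 436 / (18 × 300) = 0.08074
LCL = np̄ − 3·√(np̄(1−p̄)) = 24.2222 − 3 × 4.7187 = 10.0660

10.066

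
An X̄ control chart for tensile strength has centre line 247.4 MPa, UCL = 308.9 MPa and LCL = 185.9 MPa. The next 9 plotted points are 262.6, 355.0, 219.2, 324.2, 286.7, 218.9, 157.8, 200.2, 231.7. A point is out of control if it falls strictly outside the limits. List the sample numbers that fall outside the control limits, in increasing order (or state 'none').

2, 4, 7

Compare each point to [185.9, 308.9]: sample 2 = 355.0 > UCL; sample 4 = 324.2 > UCL; sample 7 = 157.8 < LCL.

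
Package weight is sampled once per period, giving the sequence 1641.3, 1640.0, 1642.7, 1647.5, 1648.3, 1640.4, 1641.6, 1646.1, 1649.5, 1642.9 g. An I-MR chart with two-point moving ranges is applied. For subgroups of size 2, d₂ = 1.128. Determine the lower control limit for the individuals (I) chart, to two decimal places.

1634.22

X̄ = (1641.3 + 1640.0 + 1642.7 + 1647.5 + 1648.3 + 1640.4 + 1641.6 + 1646.1 + 1649.5 + 1642.9) / 10 = 1644.0300
Moving ranges: 1.3, 2.7, 4.8, 0.8, 7.9, 1.2, 4.5, 3.4, 6.6; M̄R̄ = 33.2000 / 9 = 3.6889
LCL = X̄ − 3·M̄R̄/d₂ = 1644.0300 − 3 × 3.6889 / 1.128 = 1634.2191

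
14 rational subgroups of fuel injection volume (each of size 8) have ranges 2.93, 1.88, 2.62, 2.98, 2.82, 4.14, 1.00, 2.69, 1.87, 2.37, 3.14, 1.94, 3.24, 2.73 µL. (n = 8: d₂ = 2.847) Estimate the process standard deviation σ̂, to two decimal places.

R̄ = (2.93 + 1.88 + 2.62 + 2.98 + 2.82 + 4.14 + 1.00 + 2.69 + 1.87 + 2.37 + 3.14 + 1.94 + 3.24 + 2.73) / 14 = 2.5964
σ̂ = R̄ / d₂ = 2.5964 / 2.847 = 0.9120

0.91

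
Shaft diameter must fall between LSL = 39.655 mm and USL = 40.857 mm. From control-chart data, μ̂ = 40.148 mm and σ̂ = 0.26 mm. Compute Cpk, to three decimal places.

Cpu = (USL − μ̂) / (3σ̂) = (40.857 − 40.148) / (3 × 0.26) = 0.9090; Cpl = (μ̂ − LSL) / (3σ̂) = (40.148 − 39.655) / (3 × 0.26) = 0.6321; Cpk = min(Cpu, Cpl) = 0.6321

0.632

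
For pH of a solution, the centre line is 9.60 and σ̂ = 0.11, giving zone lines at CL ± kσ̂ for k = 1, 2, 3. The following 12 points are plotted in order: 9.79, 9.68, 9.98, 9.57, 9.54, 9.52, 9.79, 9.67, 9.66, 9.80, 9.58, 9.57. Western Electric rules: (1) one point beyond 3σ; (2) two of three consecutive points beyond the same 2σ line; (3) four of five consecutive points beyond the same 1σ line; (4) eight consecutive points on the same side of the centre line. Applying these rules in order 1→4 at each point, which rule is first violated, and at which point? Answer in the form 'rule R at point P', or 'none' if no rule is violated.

Zone of each point (C = within 1σ̂, B = 1σ̂–2σ̂, A = 2σ̂–3σ̂, * = beyond 3σ̂; sign = side of CL): 1:+B, 2:+C, 3:+*, 4:-C, 5:-C, 6:-C, 7:+B, 8:+C, 9:+C, 10:+B, 11:-C, 12:-C
Rule 1 (one point beyond the 3σ limits) is satisfied at point 3.

rule 1 at point 3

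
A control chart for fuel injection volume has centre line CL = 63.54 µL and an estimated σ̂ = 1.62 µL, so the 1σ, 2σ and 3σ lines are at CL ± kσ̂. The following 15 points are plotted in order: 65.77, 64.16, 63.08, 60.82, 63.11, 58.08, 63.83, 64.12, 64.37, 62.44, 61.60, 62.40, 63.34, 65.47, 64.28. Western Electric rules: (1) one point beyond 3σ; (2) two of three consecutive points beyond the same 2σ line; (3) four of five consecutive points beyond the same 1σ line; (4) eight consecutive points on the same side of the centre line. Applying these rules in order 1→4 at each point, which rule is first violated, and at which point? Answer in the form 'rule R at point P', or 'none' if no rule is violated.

rule 1 at point 6

Zone of each point (C = within 1σ̂, B = 1σ̂–2σ̂, A = 2σ̂–3σ̂, * = beyond 3σ̂; sign = side of CL): 1:+B, 2:+C, 3:-C, 4:-B, 5:-C, 6:-*, 7:+C, 8:+C, 9:+C, 10:-C, 11:-B, 12:-C, 13:-C, 14:+B, 15:+C
Rule 1 (one point beyond the 3σ limits) is satisfied at point 6.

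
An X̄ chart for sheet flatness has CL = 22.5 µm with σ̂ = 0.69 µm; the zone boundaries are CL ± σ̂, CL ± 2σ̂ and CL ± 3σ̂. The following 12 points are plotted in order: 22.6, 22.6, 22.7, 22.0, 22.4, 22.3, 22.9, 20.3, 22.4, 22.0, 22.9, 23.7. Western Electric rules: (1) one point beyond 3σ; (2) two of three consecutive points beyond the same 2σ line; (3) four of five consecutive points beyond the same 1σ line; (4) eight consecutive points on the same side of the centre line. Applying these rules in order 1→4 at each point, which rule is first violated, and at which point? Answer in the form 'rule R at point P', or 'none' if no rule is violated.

Zone of each point (C = within 1σ̂, B = 1σ̂–2σ̂, A = 2σ̂–3σ̂, * = beyond 3σ̂; sign = side of CL): 1:+C, 2:+C, 3:+C, 4:-C, 5:-C, 6:-C, 7:+C, 8:-*, 9:-C, 10:-C, 11:+C, 12:+B
Rule 1 (one point beyond the 3σ limits) is satisfied at point 8.

rule 1 at point 8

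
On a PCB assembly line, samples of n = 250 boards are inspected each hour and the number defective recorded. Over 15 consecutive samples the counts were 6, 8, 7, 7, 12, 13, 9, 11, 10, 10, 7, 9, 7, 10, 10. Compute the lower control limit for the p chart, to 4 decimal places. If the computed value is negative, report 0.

0.0008

p̄ = Σdᵢ / (k·n) = 136 / (15 × 250) = 0.03627
LCL = p̄ − 3·√(p̄(1−p̄)/n) = 0.03627 − 3 × 0.01182 = 0.00079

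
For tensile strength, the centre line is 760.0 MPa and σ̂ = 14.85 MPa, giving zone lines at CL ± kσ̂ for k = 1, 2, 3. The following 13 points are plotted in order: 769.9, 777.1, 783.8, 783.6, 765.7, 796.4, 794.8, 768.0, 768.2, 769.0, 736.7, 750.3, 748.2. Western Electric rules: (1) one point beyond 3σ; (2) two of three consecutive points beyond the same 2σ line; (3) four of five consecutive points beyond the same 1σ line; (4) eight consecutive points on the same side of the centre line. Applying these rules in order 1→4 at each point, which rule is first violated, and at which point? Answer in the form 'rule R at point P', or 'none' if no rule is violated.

rule 3 at point 6

Zone of each point (C = within 1σ̂, B = 1σ̂–2σ̂, A = 2σ̂–3σ̂, * = beyond 3σ̂; sign = side of CL): 1:+C, 2:+B, 3:+B, 4:+B, 5:+C, 6:+A, 7:+A, 8:+C, 9:+C, 10:+C, 11:-B, 12:-C, 13:-C
Rule 3 (four of five consecutive points beyond the same 1σ limit) is satisfied at point 6.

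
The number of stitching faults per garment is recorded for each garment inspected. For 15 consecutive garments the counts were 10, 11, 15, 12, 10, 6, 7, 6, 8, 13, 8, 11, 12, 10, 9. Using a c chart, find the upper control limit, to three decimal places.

c̄ = (10 + 11 + 15 + 12 + 10 + 6 + 7 + 6 + 8 + 13 + 8 + 11 + 12 + 10 + 9) / 15 = 148 / 15 = 9.8667
UCL = c̄ + 3√c̄ = 9.8667 + 3 × √9.8667 = 9.8667 + 3 × 3.1411 = 19.2900

19.290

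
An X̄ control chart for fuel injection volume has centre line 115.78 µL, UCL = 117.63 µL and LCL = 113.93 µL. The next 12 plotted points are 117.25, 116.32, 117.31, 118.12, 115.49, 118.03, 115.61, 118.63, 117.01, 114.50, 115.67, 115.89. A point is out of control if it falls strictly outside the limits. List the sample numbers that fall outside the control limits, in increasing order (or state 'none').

Compare each point to [113.93, 117.63]: sample 4 = 118.12 > UCL; sample 6 = 118.03 > UCL; sample 8 = 118.63 > UCL.

4, 6, 8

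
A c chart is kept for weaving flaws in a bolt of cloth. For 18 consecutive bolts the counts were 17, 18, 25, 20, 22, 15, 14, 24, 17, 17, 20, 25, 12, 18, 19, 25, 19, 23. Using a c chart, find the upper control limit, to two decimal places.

c̄ = (17 + 18 + 25 + 20 + 22 + 15 + 14 + 24 + 17 + 17 + 20 + 25 + 12 + 18 + 19 + 25 + 19 + 23) / 18 = 350 / 18 = 19.4444
UCL = c̄ + 3√c̄ = 19.4444 + 3 × √19.4444 = 19.4444 + 3 × 4.4096 = 32.6732

32.67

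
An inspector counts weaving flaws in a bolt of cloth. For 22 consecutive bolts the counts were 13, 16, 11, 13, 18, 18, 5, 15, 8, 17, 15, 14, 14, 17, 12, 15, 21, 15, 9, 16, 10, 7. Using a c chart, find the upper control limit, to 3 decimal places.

c̄ = (13 + 16 + 11 + 13 + 18 + 18 + 5 + 15 + 8 + 17 + 15 + 14 + 14 + 17 + 12 + 15 + 21 + 15 + 9 + 16 + 10 + 7) / 22 = 299 / 22 = 13.5909
UCL = c̄ + 3√c̄ = 13.5909 + 3 × √13.5909 = 13.5909 + 3 × 3.6866 = 24.6507

24.651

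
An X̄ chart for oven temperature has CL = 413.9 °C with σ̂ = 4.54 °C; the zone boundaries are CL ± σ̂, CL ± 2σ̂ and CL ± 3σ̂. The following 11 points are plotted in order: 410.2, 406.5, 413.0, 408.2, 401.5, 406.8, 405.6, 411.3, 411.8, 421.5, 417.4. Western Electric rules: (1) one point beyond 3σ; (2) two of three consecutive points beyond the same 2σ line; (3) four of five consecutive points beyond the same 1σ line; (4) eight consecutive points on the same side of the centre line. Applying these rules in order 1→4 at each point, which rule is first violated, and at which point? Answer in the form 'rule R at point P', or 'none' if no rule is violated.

Zone of each point (C = within 1σ̂, B = 1σ̂–2σ̂, A = 2σ̂–3σ̂, * = beyond 3σ̂; sign = side of CL): 1:-C, 2:-B, 3:-C, 4:-B, 5:-A, 6:-B, 7:-B, 8:-C, 9:-C, 10:+B, 11:+C
Rule 3 (four of five consecutive points beyond the same 1σ limit) is satisfied at point 6.

rule 3 at point 6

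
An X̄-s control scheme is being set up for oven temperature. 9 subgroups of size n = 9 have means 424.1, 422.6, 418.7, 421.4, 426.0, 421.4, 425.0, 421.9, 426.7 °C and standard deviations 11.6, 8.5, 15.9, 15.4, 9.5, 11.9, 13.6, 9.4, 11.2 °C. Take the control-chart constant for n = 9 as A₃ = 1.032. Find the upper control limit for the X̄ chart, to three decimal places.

X̄̄ = (424.1 + 422.6 + 418.7 + 421.4 + 426.0 + 421.4 + 425.0 + 421.9 + 426.7) / 9 = 423.0889
s̄ = (11.6 + 8.5 + 15.9 + 15.4 + 9.5 + 11.9 + 13.6 + 9.4 + 11.2) / 9 = 11.8889
UCL = X̄̄ + A₃·s̄ = 423.0889 + 1.032 × 11.8889 = 435.3582

435.358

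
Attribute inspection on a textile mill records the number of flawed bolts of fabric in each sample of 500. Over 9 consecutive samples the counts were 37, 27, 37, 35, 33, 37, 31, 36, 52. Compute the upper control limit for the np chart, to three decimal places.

p̄ = Σdᵢ / (k·n) = 325 / (9 × 500) = 0.07222
UCL = np̄ + 3·√(np̄(1−p̄)) = 36.1111 + 3 × √(36.1111×0.92778) = 36.1111 + 3 × 5.7882 = 53.4757

53.476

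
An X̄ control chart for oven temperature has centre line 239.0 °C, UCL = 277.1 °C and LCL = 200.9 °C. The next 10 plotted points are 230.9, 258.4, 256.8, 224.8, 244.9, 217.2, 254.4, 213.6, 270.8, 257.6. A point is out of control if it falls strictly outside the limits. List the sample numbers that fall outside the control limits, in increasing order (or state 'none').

All 10 points lie within [200.9, 277.1].

none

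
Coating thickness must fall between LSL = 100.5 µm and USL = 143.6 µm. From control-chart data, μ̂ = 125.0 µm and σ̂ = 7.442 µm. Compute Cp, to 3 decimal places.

0.965

Cp = (USL − LSL) / (6σ̂) = (143.6 − 100.5) / (6 × 7.442) = 43.1000 / 44.6520 = 0.9652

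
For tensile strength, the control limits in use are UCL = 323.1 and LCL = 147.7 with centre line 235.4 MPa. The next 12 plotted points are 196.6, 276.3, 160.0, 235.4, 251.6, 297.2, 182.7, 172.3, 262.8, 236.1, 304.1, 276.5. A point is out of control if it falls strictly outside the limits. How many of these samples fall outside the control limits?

0

All 12 points lie within [147.7, 323.1].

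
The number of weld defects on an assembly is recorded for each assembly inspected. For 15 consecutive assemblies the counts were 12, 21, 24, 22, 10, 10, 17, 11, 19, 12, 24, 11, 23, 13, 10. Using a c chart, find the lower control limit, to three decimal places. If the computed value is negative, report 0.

c̄ = (12 + 21 + 24 + 22 + 10 + 10 + 17 + 11 + 19 + 12 + 24 + 11 + 23 + 13 + 10) / 15 = 239 / 15 = 15.9333
LCL = c̄ − 3√c̄ = 15.9333 − 3 × 3.9917 = 3.9584

3.958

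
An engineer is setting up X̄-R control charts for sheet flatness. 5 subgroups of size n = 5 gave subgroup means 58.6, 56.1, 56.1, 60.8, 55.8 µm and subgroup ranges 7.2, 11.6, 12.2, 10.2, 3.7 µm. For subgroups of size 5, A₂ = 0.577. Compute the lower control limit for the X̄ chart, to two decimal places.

52.30

X̄̄ = (58.6 + 56.1 + 56.1 + 60.8 + 55.8) / 5 = 287.4000 / 5 = 57.4800
R̄ = (7.2 + 11.6 + 12.2 + 10.2 + 3.7) / 5 = 44.9000 / 5 = 8.9800
LCL = X̄̄ − A₂·R̄ = 57.4800 − 0.577 × 8.9800 = 52.2985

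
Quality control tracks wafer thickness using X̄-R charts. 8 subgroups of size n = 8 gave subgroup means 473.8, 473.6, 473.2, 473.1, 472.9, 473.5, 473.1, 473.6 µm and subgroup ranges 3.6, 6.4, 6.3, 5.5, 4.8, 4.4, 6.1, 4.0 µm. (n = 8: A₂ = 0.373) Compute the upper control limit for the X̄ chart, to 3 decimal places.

X̄̄ = (473.8 + 473.6 + 473.2 + 473.1 + 472.9 + 473.5 + 473.1 + 473.6) / 8 = 3786.8000 / 8 = 473.3500
R̄ = (3.6 + 6.4 + 6.3 + 5.5 + 4.8 + 4.4 + 6.1 + 4.0) / 8 = 41.1000 / 8 = 5.1375
UCL = X̄̄ + A₂·R̄ = 473.3500 + 0.373 × 5.1375 = 475.2663

475.266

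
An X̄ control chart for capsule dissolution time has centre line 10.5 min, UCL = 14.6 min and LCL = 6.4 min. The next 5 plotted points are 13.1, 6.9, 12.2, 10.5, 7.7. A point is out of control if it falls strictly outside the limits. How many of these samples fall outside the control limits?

0

All 5 points lie within [6.4, 14.6].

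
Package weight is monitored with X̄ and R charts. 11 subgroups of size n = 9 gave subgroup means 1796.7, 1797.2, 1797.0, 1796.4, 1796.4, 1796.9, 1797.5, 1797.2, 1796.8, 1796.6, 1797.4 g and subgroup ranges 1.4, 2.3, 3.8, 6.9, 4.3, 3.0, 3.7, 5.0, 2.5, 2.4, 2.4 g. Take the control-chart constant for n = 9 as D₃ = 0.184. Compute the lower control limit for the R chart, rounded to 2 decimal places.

R̄ = (1.4 + 2.3 + 3.8 + 6.9 + 4.3 + 3.0 + 3.7 + 5.0 + 2.5 + 2.4 + 2.4) / 11 = 37.7000 / 11 = 3.4273
LCL_R = D₃·R̄ = 0.184 × 3.4273 = 0.6306

0.63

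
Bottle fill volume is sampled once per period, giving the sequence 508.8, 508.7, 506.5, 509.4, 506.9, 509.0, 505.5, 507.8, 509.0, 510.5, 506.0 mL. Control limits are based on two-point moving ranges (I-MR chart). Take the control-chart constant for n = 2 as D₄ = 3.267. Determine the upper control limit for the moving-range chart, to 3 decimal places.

7.449

Moving ranges: 0.1, 2.2, 2.9, 2.5, 2.1, 3.5, 2.3, 1.2, 1.5, 4.5; M̄R̄ = 22.8000 / 10 = 2.2800
UCL_MR = D₄·M̄R̄ = 3.267 × 2.2800 = 7.4488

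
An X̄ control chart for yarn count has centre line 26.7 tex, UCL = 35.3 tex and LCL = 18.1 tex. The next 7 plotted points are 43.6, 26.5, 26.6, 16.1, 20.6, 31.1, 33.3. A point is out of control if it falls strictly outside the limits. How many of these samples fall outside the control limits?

Compare each point to [18.1, 35.3]: sample 1 = 43.6 > UCL; sample 4 = 16.1 < LCL.

2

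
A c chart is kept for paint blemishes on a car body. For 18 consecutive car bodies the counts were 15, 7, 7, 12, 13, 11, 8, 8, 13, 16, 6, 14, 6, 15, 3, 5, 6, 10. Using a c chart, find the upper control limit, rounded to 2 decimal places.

19.08

c̄ = (15 + 7 + 7 + 12 + 13 + 11 + 8 + 8 + 13 + 16 + 6 + 14 + 6 + 15 + 3 + 5 + 6 + 10) / 18 = 175 / 18 = 9.7222
UCL = c̄ + 3√c̄ = 9.7222 + 3 × √9.7222 = 9.7222 + 3 × 3.1180 = 19.0764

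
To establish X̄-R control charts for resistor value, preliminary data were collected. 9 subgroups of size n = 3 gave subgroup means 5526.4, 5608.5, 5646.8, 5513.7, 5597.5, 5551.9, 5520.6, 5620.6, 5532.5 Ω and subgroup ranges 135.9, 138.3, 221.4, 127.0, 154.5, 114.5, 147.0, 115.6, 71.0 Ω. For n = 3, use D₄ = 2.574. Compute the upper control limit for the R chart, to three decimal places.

350.407

R̄ = (135.9 + 138.3 + 221.4 + 127.0 + 154.5 + 114.5 + 147.0 + 115.6 + 71.0) / 9 = 1225.2000 / 9 = 136.1333
UCL_R = D₄·R̄ = 2.574 × 136.1333 = 350.4072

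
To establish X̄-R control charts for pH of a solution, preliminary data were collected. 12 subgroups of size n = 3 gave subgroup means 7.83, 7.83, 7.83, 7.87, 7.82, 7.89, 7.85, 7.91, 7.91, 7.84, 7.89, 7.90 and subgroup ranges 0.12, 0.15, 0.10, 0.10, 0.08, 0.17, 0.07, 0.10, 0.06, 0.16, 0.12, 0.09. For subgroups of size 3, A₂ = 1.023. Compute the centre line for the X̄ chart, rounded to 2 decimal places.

7.86

X̄̄ = (7.83 + 7.83 + 7.83 + 7.87 + 7.82 + 7.89 + 7.85 + 7.91 + 7.91 + 7.84 + 7.89 + 7.90) / 12 = 94.3700 / 12 = 7.8642
CL = X̄̄ = 7.8642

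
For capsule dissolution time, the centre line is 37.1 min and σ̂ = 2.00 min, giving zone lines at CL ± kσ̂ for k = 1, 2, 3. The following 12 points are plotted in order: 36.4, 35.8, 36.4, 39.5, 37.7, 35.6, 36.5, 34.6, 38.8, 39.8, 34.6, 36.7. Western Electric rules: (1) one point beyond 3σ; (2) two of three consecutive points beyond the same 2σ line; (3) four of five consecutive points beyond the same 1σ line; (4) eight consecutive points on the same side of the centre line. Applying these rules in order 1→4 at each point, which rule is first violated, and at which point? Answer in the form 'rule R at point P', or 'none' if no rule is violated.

none

Zone of each point (C = within 1σ̂, B = 1σ̂–2σ̂, A = 2σ̂–3σ̂, * = beyond 3σ̂; sign = side of CL): 1:-C, 2:-C, 3:-C, 4:+B, 5:+C, 6:-C, 7:-C, 8:-B, 9:+C, 10:+B, 11:-B, 12:-C
No rule fires across all 12 points.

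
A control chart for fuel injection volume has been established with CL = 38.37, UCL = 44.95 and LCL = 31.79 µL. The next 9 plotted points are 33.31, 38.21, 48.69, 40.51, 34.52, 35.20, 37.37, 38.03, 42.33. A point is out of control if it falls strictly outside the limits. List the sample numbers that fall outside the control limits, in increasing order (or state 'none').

Compare each point to [31.79, 44.95]: sample 3 = 48.69 > UCL.

3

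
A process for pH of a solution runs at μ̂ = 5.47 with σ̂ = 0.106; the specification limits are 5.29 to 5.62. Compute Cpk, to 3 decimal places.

Cpu = (USL − μ̂) / (3σ̂) = (5.62 − 5.47) / (3 × 0.106) = 0.4717; Cpl = (μ̂ − LSL) / (3σ̂) = (5.47 − 5.29) / (3 × 0.106) = 0.5660; Cpk = min(Cpu, Cpl) = 0.4717

0.472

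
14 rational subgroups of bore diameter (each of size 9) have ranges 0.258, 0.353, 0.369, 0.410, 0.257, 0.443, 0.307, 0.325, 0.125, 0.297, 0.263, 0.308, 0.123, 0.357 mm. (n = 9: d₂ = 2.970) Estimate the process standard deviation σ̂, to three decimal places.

0.101

R̄ = (0.258 + 0.353 + 0.369 + 0.410 + 0.257 + 0.443 + 0.307 + 0.325 + 0.125 + 0.297 + 0.263 + 0.308 + 0.123 + 0.357) / 14 = 0.2996
σ̂ = R̄ / d₂ = 0.2996 / 2.970 = 0.1009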